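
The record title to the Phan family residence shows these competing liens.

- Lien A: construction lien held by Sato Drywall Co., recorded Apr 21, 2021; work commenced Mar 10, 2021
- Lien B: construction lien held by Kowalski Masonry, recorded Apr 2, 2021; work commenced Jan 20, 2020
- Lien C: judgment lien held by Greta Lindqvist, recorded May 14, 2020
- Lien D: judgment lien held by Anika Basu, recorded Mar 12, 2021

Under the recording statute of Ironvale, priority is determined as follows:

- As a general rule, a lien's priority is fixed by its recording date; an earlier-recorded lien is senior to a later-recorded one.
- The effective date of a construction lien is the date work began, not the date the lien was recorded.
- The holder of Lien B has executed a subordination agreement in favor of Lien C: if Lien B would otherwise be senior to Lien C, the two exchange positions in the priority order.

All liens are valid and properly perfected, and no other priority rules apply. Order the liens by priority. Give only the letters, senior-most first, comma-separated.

Adjusting effective dates: A's effective date is Mar 10, 2021, when work began; B relates back to Jan 20, 2020 (work commenced).
By effective date, earliest first: B (Jan 20, 2020), C (May 14, 2020), A (Mar 10, 2021), D (Mar 12, 2021).
Because B would otherwise rank above C, the subordination swaps them.

C, B, A, D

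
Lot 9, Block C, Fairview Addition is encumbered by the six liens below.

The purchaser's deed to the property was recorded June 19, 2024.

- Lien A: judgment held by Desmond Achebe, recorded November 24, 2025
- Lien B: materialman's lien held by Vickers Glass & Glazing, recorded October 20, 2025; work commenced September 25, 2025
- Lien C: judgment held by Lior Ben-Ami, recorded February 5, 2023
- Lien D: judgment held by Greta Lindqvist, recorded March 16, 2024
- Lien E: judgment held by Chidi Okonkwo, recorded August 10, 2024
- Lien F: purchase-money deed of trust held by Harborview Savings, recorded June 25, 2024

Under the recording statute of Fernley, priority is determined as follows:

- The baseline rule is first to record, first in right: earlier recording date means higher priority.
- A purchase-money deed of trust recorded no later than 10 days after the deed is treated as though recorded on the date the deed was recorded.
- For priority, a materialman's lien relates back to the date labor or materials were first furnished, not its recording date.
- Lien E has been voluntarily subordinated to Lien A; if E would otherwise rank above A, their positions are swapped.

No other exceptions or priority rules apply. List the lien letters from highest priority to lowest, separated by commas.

Adjusting effective dates: B's effective date is September 25, 2025, when work began; F was recorded within the 10-day window, so its effective date is the deed date June 19, 2024.
Sorted by effective date: C (February 5, 2023), D (March 16, 2024), F (June 19, 2024), E (August 10, 2024), B (September 25, 2025), A (November 24, 2025).
E is senior to A before the subordination, so the two trade places.

C, D, F, A, B, E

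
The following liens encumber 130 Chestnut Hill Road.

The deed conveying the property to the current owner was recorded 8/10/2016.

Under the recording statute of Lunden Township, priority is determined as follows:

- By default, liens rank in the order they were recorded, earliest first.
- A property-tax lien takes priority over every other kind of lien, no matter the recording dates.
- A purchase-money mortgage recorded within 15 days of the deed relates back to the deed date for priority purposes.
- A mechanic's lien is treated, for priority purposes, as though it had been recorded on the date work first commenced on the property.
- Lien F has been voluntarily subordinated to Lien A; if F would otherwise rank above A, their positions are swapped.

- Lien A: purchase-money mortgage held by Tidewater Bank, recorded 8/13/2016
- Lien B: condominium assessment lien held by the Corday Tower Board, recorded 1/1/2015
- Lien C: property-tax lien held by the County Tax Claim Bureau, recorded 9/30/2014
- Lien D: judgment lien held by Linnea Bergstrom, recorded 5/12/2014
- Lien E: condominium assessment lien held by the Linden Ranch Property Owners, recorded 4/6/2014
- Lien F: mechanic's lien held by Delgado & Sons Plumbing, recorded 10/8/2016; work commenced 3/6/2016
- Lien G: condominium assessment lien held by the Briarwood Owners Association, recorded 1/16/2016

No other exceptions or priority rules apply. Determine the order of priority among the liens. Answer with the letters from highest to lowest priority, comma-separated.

C, E, D, B, G, A, F

First, effective dates: A relates back to the deed date 8/10/2016; F is treated as recorded 3/6/2016, the work-commencement date.
C is a property-tax lien and takes priority over every other lien.
Remaining liens by effective date: E (4/6/2014), D (5/12/2014), B (1/1/2015), G (1/16/2016), F (3/6/2016), A (8/10/2016).
F is senior to A before the subordination, so the two trade places.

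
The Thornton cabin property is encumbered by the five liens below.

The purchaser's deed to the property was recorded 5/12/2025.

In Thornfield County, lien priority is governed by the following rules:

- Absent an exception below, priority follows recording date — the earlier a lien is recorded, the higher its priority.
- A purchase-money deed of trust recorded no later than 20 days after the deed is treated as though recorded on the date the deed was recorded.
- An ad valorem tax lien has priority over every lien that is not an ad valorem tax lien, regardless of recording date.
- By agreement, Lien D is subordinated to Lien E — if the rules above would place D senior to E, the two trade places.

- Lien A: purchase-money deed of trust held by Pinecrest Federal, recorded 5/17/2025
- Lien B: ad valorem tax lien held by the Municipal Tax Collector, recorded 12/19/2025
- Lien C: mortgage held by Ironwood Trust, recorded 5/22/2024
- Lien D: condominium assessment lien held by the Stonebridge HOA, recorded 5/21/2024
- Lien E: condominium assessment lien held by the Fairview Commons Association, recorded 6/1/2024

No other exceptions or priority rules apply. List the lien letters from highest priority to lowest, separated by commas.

First, effective dates: A's effective date is the deed date, 5/12/2025.
As an ad valorem tax lien, B is senior to every other lien.
Remaining liens by effective date: D (5/21/2024), C (5/22/2024), E (6/1/2024), A (5/12/2025).
Because D would otherwise rank above E, the subordination swaps them.

B, E, C, D, A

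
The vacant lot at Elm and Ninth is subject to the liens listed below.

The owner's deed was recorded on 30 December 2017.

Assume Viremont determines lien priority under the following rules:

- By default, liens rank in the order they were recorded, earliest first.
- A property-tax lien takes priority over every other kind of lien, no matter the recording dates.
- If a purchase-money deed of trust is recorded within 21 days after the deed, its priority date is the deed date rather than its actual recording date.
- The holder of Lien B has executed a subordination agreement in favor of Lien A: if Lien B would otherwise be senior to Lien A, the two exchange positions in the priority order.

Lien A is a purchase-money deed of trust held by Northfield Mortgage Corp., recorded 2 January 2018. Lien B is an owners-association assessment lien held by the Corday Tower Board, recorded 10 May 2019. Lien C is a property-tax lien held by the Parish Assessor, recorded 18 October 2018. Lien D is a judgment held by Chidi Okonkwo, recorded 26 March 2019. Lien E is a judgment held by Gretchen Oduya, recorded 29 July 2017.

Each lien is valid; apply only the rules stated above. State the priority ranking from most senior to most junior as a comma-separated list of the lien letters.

C, E, A, D, B

Adjusting effective dates: A's effective date is the deed date, 30 December 2017.
C, as a property-tax lien, has superpriority and ranks first.
Remaining liens by effective date: E (29 July 2017), A (30 December 2017), D (26 March 2019), B (10 May 2019).
Since B is not senior to A, the subordination leaves the order unchanged.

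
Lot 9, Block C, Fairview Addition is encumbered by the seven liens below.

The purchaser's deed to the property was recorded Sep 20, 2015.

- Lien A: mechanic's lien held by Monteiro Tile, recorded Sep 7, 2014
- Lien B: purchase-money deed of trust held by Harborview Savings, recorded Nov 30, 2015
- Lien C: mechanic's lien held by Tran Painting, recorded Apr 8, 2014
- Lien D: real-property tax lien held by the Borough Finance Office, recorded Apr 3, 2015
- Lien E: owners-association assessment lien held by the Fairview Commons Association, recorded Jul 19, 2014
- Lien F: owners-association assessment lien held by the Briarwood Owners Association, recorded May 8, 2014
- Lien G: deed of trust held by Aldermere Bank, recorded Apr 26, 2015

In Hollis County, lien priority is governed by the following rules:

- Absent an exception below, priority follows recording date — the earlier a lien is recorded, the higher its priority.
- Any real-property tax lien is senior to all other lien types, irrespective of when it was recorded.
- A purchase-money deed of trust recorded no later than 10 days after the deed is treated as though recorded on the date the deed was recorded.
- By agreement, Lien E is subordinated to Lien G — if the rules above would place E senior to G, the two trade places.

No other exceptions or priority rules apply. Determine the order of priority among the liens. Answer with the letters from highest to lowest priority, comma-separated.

D, C, F, G, A, E, B

Adjusting effective dates: B missed the 10-day window (71 days after the deed), so its recording date stands.
D is a real-property tax lien, so it outranks all other liens regardless of date.
Ordering the rest by effective date: C (Apr 8, 2014), F (May 8, 2014), E (Jul 19, 2014), A (Sep 7, 2014), G (Apr 26, 2015), B (Nov 30, 2015).
Because E would otherwise rank above G, the subordination swaps them.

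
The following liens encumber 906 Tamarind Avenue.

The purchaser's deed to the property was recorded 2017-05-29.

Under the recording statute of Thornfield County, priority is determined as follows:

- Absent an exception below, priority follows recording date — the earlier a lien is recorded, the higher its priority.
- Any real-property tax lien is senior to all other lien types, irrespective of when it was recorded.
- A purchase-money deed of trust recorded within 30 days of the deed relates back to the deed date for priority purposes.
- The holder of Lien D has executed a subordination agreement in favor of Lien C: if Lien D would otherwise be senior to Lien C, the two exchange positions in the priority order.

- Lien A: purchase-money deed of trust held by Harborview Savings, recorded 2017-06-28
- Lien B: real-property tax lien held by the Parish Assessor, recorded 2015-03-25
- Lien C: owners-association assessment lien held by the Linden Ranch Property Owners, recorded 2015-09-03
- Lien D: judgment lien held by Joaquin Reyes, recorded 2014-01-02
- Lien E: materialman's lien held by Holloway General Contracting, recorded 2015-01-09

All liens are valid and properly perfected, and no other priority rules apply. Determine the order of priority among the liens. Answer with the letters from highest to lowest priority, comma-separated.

Effective dates: A was recorded within the 30-day window, so its effective date is the deed date 2017-05-29.
B, as a real-property tax lien, has superpriority and ranks first.
Ordering the rest by effective date: D (2014-01-02), E (2015-01-09), C (2015-09-03), A (2017-05-29).
D would otherwise be senior to C, so under the subordination agreement D and C exchange positions.

B, C, E, D, A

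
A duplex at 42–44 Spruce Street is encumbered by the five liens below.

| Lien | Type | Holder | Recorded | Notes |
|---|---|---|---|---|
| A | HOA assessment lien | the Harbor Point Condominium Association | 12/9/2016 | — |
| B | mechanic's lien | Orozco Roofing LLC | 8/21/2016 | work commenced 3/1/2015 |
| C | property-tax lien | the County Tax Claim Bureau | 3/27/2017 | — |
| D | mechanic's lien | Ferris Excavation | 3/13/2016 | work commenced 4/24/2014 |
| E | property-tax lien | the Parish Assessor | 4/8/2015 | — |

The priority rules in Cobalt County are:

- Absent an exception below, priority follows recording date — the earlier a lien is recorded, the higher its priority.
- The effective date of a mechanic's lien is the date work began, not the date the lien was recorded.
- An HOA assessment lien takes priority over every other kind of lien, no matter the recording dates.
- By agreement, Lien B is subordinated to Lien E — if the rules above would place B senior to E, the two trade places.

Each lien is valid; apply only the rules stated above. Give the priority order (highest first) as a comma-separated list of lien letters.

A, D, E, B, C

Adjusting effective dates: B relates back to 3/1/2015 (work commenced); D relates back to 4/24/2014 (work commenced).
A is an HOA assessment lien and takes priority over every other lien.
Remaining liens by effective date: D (4/24/2014), B (3/1/2015), E (4/8/2015), C (3/27/2017).
Because B would otherwise rank above E, the subordination swaps them.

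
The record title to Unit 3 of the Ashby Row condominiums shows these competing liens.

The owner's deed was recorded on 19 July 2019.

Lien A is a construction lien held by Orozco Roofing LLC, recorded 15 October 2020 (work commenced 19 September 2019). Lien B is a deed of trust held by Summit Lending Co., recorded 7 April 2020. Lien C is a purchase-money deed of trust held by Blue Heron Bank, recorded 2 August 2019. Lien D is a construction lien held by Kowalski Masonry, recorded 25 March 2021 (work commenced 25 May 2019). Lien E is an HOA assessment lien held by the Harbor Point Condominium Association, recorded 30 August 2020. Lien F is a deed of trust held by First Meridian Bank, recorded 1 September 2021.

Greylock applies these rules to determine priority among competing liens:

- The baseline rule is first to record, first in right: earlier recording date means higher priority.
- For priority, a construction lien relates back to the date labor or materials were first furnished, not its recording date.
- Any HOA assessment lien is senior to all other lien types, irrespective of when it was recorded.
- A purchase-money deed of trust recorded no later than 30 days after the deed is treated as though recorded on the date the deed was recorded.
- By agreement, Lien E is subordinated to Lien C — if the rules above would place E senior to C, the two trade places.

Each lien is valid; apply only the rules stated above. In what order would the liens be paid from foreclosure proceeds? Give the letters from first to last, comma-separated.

C, D, E, A, B, F

First, effective dates: A's effective date is 19 September 2019, when work began; C's effective date is the deed date, 19 July 2019; D is treated as recorded 25 May 2019, the work-commencement date.
As an HOA assessment lien, E is senior to every other lien.
Among the remaining liens, by effective date: D (25 May 2019), C (19 July 2019), A (19 September 2019), B (7 April 2020), F (1 September 2021).
E would otherwise be senior to C, so under the subordination agreement E and C exchange positions.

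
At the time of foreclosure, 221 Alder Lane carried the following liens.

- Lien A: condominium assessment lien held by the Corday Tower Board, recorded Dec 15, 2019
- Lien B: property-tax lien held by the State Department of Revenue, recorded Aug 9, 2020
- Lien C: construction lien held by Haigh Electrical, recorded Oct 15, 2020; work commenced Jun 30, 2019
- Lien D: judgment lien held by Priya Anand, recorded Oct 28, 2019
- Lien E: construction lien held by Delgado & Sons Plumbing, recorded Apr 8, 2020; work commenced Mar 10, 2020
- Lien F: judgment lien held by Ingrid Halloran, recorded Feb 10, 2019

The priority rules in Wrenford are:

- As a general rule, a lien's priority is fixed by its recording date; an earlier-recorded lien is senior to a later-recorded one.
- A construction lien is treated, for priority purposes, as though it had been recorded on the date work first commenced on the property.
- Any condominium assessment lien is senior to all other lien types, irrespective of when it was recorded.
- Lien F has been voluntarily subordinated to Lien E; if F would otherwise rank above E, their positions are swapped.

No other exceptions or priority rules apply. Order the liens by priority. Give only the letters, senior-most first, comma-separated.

A, E, C, D, F, B

Effective dates: C is treated as recorded Jun 30, 2019, the work-commencement date; E is treated as recorded Mar 10, 2020, the work-commencement date.
A, as a condominium assessment lien, has superpriority and ranks first.
Remaining liens by effective date: F (Feb 10, 2019), C (Jun 30, 2019), D (Oct 28, 2019), E (Mar 10, 2020), B (Aug 9, 2020).
Because F would otherwise rank above E, the subordination swaps them.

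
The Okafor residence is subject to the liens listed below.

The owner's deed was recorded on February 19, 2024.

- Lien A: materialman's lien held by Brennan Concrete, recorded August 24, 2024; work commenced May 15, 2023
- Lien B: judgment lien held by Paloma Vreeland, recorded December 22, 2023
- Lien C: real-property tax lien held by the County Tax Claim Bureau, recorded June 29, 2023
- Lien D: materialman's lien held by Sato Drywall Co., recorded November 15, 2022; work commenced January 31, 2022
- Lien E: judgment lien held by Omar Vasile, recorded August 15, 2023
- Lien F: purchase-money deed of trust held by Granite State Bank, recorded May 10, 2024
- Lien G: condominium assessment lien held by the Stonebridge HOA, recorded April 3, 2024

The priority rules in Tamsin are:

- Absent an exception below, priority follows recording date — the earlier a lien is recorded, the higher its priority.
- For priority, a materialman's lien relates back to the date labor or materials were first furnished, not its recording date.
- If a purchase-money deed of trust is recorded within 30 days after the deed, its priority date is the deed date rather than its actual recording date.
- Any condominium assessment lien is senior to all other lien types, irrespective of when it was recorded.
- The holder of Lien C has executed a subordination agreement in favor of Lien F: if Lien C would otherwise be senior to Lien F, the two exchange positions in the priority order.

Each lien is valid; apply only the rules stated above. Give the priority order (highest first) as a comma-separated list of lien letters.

G, D, A, F, E, B, C

Adjusting effective dates: A relates back to May 15, 2023 (work commenced); D is treated as recorded January 31, 2022, the work-commencement date; F was recorded 81 days after the deed, outside the 30-day window, so it keeps its recording date.
G, as a condominium assessment lien, has superpriority and ranks first.
Remaining liens by effective date: D (January 31, 2022), A (May 15, 2023), C (June 29, 2023), E (August 15, 2023), B (December 22, 2023), F (May 10, 2024).
Because C would otherwise rank above F, the subordination swaps them.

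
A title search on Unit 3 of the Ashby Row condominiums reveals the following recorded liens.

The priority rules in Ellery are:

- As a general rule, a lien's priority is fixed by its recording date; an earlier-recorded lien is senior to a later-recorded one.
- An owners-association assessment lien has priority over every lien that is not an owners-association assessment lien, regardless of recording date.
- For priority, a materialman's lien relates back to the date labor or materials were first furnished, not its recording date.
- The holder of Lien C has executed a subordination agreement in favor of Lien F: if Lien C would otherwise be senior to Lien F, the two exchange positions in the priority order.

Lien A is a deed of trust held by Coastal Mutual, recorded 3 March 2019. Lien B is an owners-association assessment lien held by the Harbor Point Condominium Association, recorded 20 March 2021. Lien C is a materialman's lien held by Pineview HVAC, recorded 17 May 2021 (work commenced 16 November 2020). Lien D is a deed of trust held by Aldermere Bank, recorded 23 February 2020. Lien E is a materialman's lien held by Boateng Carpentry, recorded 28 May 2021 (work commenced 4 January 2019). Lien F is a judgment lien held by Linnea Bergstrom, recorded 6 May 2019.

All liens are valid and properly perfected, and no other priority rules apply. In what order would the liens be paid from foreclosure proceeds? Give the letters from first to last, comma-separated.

Effective dates after the stated exceptions: C relates back to 16 November 2020 (work commenced); E is treated as recorded 4 January 2019, the work-commencement date.
B, as an owners-association assessment lien, has superpriority and ranks first.
Remaining liens by effective date: E (4 January 2019), A (3 March 2019), F (6 May 2019), D (23 February 2020), C (16 November 2020).
Since C is not senior to F, the subordination leaves the order unchanged.

B, E, A, F, D, C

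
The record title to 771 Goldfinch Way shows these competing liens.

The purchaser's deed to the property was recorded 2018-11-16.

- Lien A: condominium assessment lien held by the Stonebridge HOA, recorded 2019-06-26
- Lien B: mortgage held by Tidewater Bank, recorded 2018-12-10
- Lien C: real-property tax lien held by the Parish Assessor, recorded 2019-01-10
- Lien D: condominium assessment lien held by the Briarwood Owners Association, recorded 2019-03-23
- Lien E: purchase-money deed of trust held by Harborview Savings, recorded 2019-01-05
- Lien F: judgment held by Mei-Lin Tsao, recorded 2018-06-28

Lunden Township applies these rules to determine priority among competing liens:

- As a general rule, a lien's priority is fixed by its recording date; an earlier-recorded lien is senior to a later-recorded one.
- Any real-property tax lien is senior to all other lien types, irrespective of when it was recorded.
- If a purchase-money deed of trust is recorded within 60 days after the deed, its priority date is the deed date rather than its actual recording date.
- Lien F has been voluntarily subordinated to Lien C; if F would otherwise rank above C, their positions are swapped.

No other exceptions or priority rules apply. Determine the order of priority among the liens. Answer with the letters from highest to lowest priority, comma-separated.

Effective dates after the stated exceptions: E's effective date is the deed date, 2018-11-16.
As a real-property tax lien, C is senior to every other lien.
Remaining liens by effective date: F (2018-06-28), E (2018-11-16), B (2018-12-10), D (2019-03-23), A (2019-06-26).
F is already junior to C, so the subordination agreement changes nothing.

C, F, E, B, D, A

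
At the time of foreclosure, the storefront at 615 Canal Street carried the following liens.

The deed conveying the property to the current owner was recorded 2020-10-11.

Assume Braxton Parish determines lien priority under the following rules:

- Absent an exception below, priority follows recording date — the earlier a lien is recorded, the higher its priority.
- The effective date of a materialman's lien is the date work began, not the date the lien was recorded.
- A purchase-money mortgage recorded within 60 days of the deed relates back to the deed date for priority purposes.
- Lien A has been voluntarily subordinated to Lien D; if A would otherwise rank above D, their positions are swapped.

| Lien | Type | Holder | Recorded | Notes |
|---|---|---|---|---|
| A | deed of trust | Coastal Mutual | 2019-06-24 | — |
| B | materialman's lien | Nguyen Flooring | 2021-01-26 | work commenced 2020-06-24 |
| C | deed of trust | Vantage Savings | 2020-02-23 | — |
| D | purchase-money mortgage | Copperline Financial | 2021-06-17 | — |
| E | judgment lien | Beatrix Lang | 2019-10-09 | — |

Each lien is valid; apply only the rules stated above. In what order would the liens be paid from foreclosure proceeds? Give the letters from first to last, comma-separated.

Effective dates: B's effective date is 2020-06-24, when work began; D was recorded 249 days after the deed — beyond 60 days — so no relation-back applies.
Ordering by effective date: A (2019-06-24), E (2019-10-09), C (2020-02-23), B (2020-06-24), D (2021-06-17).
A is senior to D before the subordination, so the two trade places.

D, E, C, B, A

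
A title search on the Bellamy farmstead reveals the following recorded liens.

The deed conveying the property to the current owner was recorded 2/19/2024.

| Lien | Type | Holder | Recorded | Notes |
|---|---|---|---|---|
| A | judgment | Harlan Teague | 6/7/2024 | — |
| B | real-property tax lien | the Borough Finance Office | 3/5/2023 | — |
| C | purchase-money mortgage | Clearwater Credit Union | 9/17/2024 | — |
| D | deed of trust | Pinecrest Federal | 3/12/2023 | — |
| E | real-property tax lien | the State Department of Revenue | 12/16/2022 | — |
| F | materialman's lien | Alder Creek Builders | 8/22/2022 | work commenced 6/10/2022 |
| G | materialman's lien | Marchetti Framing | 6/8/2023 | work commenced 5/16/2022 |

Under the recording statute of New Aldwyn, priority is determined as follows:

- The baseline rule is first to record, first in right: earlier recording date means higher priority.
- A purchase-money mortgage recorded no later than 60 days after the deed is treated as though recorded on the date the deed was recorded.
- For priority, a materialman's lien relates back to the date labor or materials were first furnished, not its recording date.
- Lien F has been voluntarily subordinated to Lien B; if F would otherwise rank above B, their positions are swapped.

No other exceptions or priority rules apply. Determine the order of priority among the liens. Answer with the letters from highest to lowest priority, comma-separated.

G, B, E, F, D, A, C

Effective dates after the stated exceptions: C was recorded 211 days after the deed — beyond 60 days — so no relation-back applies; F is treated as recorded 6/10/2022, the work-commencement date; G's effective date is 5/16/2022, when work began.
Sorted by effective date: G (5/16/2022), F (6/10/2022), E (12/16/2022), B (3/5/2023), D (3/12/2023), A (6/7/2024), C (9/17/2024).
Because F would otherwise rank above B, the subordination swaps them.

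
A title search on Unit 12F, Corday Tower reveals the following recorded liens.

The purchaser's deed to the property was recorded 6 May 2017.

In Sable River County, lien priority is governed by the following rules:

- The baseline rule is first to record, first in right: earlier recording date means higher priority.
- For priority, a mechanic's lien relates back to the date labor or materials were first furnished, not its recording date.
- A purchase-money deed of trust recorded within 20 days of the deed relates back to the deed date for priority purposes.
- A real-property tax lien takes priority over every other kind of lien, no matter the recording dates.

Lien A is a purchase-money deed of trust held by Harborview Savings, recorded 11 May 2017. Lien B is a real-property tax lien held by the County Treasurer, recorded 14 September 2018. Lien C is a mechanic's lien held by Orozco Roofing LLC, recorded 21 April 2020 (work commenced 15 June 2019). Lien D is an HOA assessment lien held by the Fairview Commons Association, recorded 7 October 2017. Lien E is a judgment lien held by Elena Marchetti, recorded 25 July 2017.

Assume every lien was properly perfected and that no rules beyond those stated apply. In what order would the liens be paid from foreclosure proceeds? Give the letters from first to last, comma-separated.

Adjusting effective dates: A's effective date is the deed date, 6 May 2017; C's effective date is 15 June 2019, when work began.
B is a real-property tax lien and takes priority over every other lien.
The other liens, earliest effective date first: A (6 May 2017), E (25 July 2017), D (7 October 2017), C (15 June 2019).

B, A, E, D, C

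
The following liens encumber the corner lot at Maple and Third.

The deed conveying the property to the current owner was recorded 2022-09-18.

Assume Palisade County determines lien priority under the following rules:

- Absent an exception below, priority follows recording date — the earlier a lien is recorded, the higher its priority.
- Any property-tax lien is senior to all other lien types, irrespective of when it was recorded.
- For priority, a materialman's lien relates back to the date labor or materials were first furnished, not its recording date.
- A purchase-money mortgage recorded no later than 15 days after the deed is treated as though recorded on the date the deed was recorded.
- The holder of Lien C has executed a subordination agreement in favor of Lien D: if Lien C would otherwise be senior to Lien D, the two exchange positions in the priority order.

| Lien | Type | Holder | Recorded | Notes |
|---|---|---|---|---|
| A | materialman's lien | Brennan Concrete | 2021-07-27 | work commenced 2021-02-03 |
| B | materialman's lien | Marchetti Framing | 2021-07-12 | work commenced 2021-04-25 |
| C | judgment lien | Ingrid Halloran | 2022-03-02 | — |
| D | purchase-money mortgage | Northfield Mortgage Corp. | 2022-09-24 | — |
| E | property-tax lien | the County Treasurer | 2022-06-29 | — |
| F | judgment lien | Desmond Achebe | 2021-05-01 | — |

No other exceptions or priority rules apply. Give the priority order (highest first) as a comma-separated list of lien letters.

E, A, B, F, D, C

Effective dates after the stated exceptions: A is treated as recorded 2021-02-03, the work-commencement date; B's effective date is 2021-04-25, when work began; D relates back to the deed date 2022-09-18.
E is a property-tax lien, so it outranks all other liens regardless of date.
Ordering the rest by effective date: A (2021-02-03), B (2021-04-25), F (2021-05-01), C (2022-03-02), D (2022-09-18).
C would otherwise be senior to D, so under the subordination agreement C and D exchange positions.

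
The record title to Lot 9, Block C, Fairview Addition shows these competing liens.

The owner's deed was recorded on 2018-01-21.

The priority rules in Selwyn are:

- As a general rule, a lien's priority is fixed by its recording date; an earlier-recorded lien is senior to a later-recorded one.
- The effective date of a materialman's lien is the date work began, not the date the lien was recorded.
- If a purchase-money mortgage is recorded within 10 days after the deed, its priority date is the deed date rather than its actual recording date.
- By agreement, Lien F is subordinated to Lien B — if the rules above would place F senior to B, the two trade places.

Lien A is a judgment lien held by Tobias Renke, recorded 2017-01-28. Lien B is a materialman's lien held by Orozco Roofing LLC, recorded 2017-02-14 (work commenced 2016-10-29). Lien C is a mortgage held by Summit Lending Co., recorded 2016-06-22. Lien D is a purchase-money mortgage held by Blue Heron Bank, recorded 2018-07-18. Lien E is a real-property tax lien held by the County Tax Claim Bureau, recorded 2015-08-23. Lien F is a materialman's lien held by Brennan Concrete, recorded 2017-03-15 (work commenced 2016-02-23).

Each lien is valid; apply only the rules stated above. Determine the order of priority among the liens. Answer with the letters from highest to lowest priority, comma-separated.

E, B, C, F, A, D

First, effective dates: B's effective date is 2016-10-29, when work began; D was recorded 178 days after the deed, outside the 10-day window, so it keeps its recording date; F relates back to 2016-02-23 (work commenced).
By effective date: E (2015-08-23), F (2016-02-23), C (2016-06-22), B (2016-10-29), A (2017-01-28), D (2018-07-18).
Because F would otherwise rank above B, the subordination swaps them.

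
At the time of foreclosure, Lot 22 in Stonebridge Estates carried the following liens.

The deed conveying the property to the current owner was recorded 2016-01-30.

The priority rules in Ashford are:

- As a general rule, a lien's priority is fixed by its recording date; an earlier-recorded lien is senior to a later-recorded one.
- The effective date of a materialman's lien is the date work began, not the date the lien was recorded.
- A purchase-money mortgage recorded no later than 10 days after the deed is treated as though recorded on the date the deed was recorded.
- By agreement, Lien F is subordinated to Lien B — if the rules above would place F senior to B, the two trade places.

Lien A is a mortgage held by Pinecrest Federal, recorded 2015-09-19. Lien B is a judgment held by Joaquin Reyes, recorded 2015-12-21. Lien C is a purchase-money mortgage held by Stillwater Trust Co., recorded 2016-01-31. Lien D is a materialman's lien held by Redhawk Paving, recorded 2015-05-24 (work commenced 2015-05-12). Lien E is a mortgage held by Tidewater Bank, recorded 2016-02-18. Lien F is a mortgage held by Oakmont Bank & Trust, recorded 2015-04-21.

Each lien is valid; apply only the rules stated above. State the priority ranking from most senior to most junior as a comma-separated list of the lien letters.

B, D, A, F, C, E

First, effective dates: C relates back to the deed date 2016-01-30; D relates back to 2015-05-12 (work commenced).
By effective date: F (2015-04-21), D (2015-05-12), A (2015-09-19), B (2015-12-21), C (2016-01-30), E (2016-02-18).
F is senior to B before the subordination, so the two trade places.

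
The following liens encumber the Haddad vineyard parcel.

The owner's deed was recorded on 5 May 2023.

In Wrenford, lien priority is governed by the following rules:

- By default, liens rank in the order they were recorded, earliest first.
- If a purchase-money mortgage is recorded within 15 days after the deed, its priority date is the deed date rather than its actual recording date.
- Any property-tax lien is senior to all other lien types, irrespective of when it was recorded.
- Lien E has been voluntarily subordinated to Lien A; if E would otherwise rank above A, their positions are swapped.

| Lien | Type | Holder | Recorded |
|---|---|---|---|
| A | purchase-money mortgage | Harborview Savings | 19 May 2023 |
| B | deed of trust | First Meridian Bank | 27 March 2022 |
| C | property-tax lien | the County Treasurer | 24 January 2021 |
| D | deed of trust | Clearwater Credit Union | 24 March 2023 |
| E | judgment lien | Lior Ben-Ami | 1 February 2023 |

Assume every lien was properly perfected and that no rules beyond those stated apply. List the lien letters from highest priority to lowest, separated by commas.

C, B, A, D, E

Effective dates: A was recorded within the 15-day window, so its effective date is the deed date 5 May 2023.
C is a property-tax lien and takes priority over every other lien.
Among the remaining liens, by effective date: B (27 March 2022), E (1 February 2023), D (24 March 2023), A (5 May 2023).
The subordination applies — E was senior to A — so E and A swap.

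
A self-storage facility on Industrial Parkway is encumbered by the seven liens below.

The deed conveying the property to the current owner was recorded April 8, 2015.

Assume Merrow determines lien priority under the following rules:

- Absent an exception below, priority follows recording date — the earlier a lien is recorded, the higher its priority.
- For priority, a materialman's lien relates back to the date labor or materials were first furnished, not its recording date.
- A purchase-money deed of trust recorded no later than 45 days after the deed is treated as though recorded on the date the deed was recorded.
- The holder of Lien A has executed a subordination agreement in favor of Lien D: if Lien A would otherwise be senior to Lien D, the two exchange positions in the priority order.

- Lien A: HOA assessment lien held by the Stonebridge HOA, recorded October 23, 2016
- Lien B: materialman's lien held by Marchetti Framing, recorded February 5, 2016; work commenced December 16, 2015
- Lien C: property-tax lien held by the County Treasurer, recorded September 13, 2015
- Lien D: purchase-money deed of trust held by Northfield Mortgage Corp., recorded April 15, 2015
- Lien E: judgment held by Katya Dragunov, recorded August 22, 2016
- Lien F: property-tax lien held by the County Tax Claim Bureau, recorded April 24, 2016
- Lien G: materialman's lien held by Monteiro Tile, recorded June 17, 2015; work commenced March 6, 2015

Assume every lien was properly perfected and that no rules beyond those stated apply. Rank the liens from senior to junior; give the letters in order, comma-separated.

Effective dates after the stated exceptions: B is treated as recorded December 16, 2015, the work-commencement date; D's effective date is the deed date, April 8, 2015; G is treated as recorded March 6, 2015, the work-commencement date.
By effective date: G (March 6, 2015), D (April 8, 2015), C (September 13, 2015), B (December 16, 2015), F (April 24, 2016), E (August 22, 2016), A (October 23, 2016).
A is already junior to D, so the subordination agreement changes nothing.

G, D, C, B, F, E, A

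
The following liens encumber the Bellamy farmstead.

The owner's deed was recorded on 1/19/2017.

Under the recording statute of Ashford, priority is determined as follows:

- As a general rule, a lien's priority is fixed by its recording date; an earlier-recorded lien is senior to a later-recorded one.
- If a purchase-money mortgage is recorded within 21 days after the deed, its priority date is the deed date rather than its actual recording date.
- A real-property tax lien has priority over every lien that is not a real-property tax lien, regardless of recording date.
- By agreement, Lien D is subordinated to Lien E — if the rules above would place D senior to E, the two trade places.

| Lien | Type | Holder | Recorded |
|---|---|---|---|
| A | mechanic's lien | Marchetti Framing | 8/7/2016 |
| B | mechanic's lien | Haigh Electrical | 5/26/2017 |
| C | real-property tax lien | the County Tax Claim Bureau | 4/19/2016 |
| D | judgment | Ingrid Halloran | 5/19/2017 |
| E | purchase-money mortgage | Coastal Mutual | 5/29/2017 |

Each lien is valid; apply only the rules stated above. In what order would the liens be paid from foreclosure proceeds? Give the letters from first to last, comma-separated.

C, A, E, B, D

Adjusting effective dates: E was recorded 130 days after the deed — beyond 21 days — so no relation-back applies.
C is a real-property tax lien and takes priority over every other lien.
The other liens, earliest effective date first: A (8/7/2016), D (5/19/2017), B (5/26/2017), E (5/29/2017).
D would otherwise be senior to E, so under the subordination agreement D and E exchange positions.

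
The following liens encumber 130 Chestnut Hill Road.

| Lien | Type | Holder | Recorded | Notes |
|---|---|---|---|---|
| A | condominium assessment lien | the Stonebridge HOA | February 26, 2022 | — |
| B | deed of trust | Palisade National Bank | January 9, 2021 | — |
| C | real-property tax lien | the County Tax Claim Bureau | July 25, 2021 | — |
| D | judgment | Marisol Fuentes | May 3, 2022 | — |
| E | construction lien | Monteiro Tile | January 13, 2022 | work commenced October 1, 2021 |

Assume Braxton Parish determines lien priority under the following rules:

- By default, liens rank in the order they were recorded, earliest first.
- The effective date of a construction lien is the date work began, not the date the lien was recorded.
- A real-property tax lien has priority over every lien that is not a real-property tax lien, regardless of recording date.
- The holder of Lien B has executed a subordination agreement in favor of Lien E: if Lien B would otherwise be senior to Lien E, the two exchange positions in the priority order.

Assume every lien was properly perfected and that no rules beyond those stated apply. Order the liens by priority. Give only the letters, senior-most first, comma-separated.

Adjusting effective dates: E relates back to October 1, 2021 (work commenced).
As a real-property tax lien, C is senior to every other lien.
Ordering the rest by effective date: B (January 9, 2021), E (October 1, 2021), A (February 26, 2022), D (May 3, 2022).
Because B would otherwise rank above E, the subordination swaps them.

C, E, B, A, D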